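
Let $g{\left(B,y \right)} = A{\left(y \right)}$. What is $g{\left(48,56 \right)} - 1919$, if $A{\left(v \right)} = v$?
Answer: $-1863$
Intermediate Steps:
$g{\left(B,y \right)} = y$
$g{\left(48,56 \right)} - 1919 = 56 - 1919 = -1863$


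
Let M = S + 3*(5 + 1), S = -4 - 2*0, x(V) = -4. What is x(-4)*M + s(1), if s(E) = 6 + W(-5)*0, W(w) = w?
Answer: -50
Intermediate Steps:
S = -4 (S = -4 + 0 = -4)
s(E) = 6 (s(E) = 6 - 5*0 = 6 + 0 = 6)
M = 14 (M = -4 + 3*(5 + 1) = -4 + 3*6 = -4 + 18 = 14)
x(-4)*M + s(1) = -4*14 + 6 = -56 + 6 = -50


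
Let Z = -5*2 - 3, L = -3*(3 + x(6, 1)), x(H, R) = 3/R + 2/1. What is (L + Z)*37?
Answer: -1369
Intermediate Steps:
x(H, R) = 2 + 3/R (x(H, R) = 3/R + 2*1 = 3/R + 2 = 2 + 3/R)
L = -24 (L = -3*(3 + (2 + 3/1)) = -3*(3 + (2 + 3*1)) = -3*(3 + (2 + 3)) = -3*(3 + 5) = -3*8 = -24)
Z = -13 (Z = -10 - 3 = -13)
(L + Z)*37 = (-24 - 13)*37 = -37*37 = -1369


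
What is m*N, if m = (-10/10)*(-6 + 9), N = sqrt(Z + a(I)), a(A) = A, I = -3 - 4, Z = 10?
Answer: -3*sqrt(3) ≈ -5.1962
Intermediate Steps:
I = -7
N = sqrt(3) (N = sqrt(10 - 7) = sqrt(3) ≈ 1.7320)
m = -3 (m = -10*1/10*3 = -1*3 = -3)
m*N = -3*sqrt(3)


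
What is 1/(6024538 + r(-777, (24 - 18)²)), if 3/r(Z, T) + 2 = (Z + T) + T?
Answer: 707/4259348363 ≈ 1.6599e-7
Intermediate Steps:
r(Z, T) = 3/(-2 + Z + 2*T) (r(Z, T) = 3/(-2 + ((Z + T) + T)) = 3/(-2 + ((T + Z) + T)) = 3/(-2 + (Z + 2*T)) = 3/(-2 + Z + 2*T))
1/(6024538 + r(-777, (24 - 18)²)) = 1/(6024538 + 3/(-2 - 777 + 2*(24 - 18)²)) = 1/(6024538 + 3/(-2 - 777 + 2*6²)) = 1/(6024538 + 3/(-2 - 777 + 2*36)) = 1/(6024538 + 3/(-2 - 777 + 72)) = 1/(6024538 + 3/(-707)) = 1/(6024538 + 3*(-1/707)) = 1/(6024538 - 3/707) = 1/(4259348363/707) = 707/4259348363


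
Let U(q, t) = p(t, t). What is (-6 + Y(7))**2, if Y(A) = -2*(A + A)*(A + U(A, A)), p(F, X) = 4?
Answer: 98596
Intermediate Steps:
U(q, t) = 4
Y(A) = -4*A*(4 + A) (Y(A) = -2*(A + A)*(A + 4) = -2*2*A*(4 + A) = -4*A*(4 + A))
(-6 + Y(7))**2 = (-6 - 4*7*(4 + 7))**2 = (-6 - 4*7*11)**2 = (-6 - 308)**2 = (-314)**2 = 98596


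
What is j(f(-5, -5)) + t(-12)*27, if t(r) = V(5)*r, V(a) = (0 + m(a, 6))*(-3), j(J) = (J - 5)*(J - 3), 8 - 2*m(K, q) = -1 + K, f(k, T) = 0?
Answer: 1959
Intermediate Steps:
m(K, q) = 9/2 - K/2 (m(K, q) = 4 - (-1 + K)/2 = 4 + (1/2 - K/2) = 9/2 - K/2)
j(J) = (-5 + J)*(-3 + J)
V(a) = -27/2 + 3*a/2 (V(a) = (0 + (9/2 - a/2))*(-3) = (9/2 - a/2)*(-3) = -27/2 + 3*a/2)
t(r) = -6*r (t(r) = (-27/2 + (3/2)*5)*r = (-27/2 + 15/2)*r = -6*r)
j(f(-5, -5)) + t(-12)*27 = (15 + 0**2 - 8*0) - 6*(-12)*27 = (15 + 0 + 0) + 72*27 = 15 + 1944 = 1959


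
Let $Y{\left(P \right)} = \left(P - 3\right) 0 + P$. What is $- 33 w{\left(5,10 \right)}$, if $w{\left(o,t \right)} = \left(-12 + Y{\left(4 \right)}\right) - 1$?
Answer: $297$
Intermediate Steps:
$Y{\left(P \right)} = P$ ($Y{\left(P \right)} = \left(-3 + P\right) 0 + P = 0 + P = P$)
$w{\left(o,t \right)} = -9$ ($w{\left(o,t \right)} = \left(-12 + 4\right) - 1 = -8 - 1 = -9$)
$- 33 w{\left(5,10 \right)} = \left(-33\right) \left(-9\right) = 297$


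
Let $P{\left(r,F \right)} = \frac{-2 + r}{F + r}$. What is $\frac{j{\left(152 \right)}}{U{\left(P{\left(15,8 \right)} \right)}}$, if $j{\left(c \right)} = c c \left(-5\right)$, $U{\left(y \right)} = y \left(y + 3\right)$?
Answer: $- \frac{30555040}{533} \approx -57327.0$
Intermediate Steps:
$P{\left(r,F \right)} = \frac{-2 + r}{F + r}$
$U{\left(y \right)} = y \left(3 + y\right)$
$j{\left(c \right)} = - 5 c^{2}$ ($j{\left(c \right)} = c^{2} \left(-5\right) = - 5 c^{2}$)
$\frac{j{\left(152 \right)}}{U{\left(P{\left(15,8 \right)} \right)}} = \frac{\left(-5\right) 152^{2}}{\frac{-2 + 15}{8 + 15} \left(3 + \frac{-2 + 15}{8 + 15}\right)} = \frac{\left(-5\right) 23104}{\frac{1}{23} \cdot 13 \left(3 + \frac{1}{23} \cdot 13\right)} = - \frac{115520}{\frac{1}{23} \cdot 13 \left(3 + \frac{1}{23} \cdot 13\right)} = - \frac{115520}{\frac{13}{23} \left(3 + \frac{13}{23}\right)} = - \frac{115520}{\frac{13}{23} \cdot \frac{82}{23}} = - \frac{115520}{\frac{1066}{529}} = \left(-115520\right) \frac{529}{1066} = - \frac{30555040}{533}$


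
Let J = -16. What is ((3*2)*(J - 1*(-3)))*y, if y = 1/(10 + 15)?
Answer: -78/25 ≈ -3.1200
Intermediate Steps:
y = 1/25 ≈ 0.040000
((3*2)*(J - 1*(-3)))*y = ((3*2)*(-16 - 1*(-3)))*(1/25) = (6*(-16 + 3))*(1/25) = (6*(-13))*(1/25) = -78*1/25 = -78/25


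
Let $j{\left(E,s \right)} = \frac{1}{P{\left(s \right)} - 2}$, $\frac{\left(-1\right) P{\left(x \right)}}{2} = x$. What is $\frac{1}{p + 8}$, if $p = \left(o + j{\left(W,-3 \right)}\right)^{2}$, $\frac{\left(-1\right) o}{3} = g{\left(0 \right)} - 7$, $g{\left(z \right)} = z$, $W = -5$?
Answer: $\frac{16}{7353} \approx 0.002176$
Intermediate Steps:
$P{\left(x \right)} = - 2 x$
$j{\left(E,s \right)} = \frac{1}{-2 - 2 s}$ ($j{\left(E,s \right)} = \frac{1}{- 2 s - 2} = \frac{1}{-2 - 2 s}$)
$o = 21$ ($o = - 3 \left(0 - 7\right) = \left(-3\right) \left(-7\right) = 21$)
$p = \frac{7225}{16}$ ($p = \left(21 - \frac{1}{2 + 2 \left(-3\right)}\right)^{2} = \left(21 - \frac{1}{2 - 6}\right)^{2} = \left(21 - \frac{1}{-4}\right)^{2} = \left(21 - - \frac{1}{4}\right)^{2} = \left(21 + \frac{1}{4}\right)^{2} = \left(\frac{85}{4}\right)^{2} = \frac{7225}{16} \approx 451.56$)
$\frac{1}{p + 8} = \frac{1}{\frac{7225}{16} + 8} = \frac{1}{\frac{7353}{16}} = \frac{16}{7353}$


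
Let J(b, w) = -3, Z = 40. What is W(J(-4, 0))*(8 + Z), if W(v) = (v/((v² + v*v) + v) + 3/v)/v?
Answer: 96/5 ≈ 19.200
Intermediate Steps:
W(v) = (3/v + v/(v + 2*v²))/v (W(v) = (v/((v² + v²) + v) + 3/v)/v = (v/(2*v² + v) + 3/v)/v = (v/(v + 2*v²) + 3/v)/v = (3/v + v/(v + 2*v²))/v)
W(J(-4, 0))*(8 + Z) = ((3 + 7*(-3))/((-3)²*(1 + 2*(-3))))*(8 + 40) = ((3 - 21)/(9*(1 - 6)))*48 = ((⅑)*(-18)/(-5))*48 = ((⅑)*(-⅕)*(-18))*48 = (⅖)*48 = 96/5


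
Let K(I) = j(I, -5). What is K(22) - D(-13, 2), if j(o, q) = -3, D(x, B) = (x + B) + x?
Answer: 21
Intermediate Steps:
D(x, B) = B + 2*x (D(x, B) = (B + x) + x = B + 2*x)
K(I) = -3
K(22) - D(-13, 2) = -3 - (2 + 2*(-13)) = -3 - (2 - 26) = -3 - 1*(-24) = -3 + 24 = 21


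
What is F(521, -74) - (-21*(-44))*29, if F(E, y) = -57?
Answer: -26853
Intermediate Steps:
F(521, -74) - (-21*(-44))*29 = -57 - (-21*(-44))*29 = -57 - 924*29 = -57 - 1*26796 = -57 - 26796 = -26853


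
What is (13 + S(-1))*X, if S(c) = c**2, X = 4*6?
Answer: 336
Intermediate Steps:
X = 24
(13 + S(-1))*X = (13 + (-1)**2)*24 = (13 + 1)*24 = 14*24 = 336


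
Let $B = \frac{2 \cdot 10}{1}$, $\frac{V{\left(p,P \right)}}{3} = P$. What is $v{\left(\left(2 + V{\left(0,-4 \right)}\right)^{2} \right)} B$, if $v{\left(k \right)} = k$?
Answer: $2000$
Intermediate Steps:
$V{\left(p,P \right)} = 3 P$
$B = 20$ ($B = 20 \cdot 1 = 20$)
$v{\left(\left(2 + V{\left(0,-4 \right)}\right)^{2} \right)} B = \left(2 + 3 \left(-4\right)\right)^{2} \cdot 20 = \left(2 - 12\right)^{2} \cdot 20 = \left(-10\right)^{2} \cdot 20 = 100 \cdot 20 = 2000$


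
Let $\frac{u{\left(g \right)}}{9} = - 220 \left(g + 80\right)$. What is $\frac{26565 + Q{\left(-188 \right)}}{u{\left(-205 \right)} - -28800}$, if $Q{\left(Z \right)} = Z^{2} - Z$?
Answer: $\frac{20699}{92100} \approx 0.22474$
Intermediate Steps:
$u{\left(g \right)} = -158400 - 1980 g$ ($u{\left(g \right)} = 9 \left(- 220 \left(g + 80\right)\right) = 9 \left(- 220 \left(80 + g\right)\right) = 9 \left(-17600 - 220 g\right) = -158400 - 1980 g$)
$\frac{26565 + Q{\left(-188 \right)}}{u{\left(-205 \right)} - -28800} = \frac{26565 - 188 \left(-1 - 188\right)}{\left(-158400 - -405900\right) - -28800} = \frac{26565 - -35532}{\left(-158400 + 405900\right) + 28800} = \frac{26565 + 35532}{247500 + 28800} = \frac{62097}{276300} = 62097 \cdot \frac{1}{276300} = \frac{20699}{92100}$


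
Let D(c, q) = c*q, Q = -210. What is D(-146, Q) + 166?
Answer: 30826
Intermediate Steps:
D(-146, Q) + 166 = -146*(-210) + 166 = 30660 + 166 = 30826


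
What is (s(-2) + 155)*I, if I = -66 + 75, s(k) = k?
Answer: 1377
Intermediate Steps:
I = 9
(s(-2) + 155)*I = (-2 + 155)*9 = 153*9 = 1377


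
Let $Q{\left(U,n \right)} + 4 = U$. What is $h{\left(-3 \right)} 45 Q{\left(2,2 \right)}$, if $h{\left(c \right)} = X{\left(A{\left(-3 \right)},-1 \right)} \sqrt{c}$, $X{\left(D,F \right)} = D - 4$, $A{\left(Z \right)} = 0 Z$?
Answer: $360 i \sqrt{3} \approx 623.54 i$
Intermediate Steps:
$Q{\left(U,n \right)} = -4 + U$
$A{\left(Z \right)} = 0$
$X{\left(D,F \right)} = -4 + D$
$h{\left(c \right)} = - 4 \sqrt{c}$ ($h{\left(c \right)} = \left(-4 + 0\right) \sqrt{c} = - 4 \sqrt{c}$)
$h{\left(-3 \right)} 45 Q{\left(2,2 \right)} = - 4 \sqrt{-3} \cdot 45 \left(-4 + 2\right) = - 4 i \sqrt{3} \cdot 45 \left(-2\right) = - 180 i \sqrt{3} \left(-2\right) = 360 i \sqrt{3}$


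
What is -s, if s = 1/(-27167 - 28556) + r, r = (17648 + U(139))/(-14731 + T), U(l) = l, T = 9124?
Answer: 47197648/14878041 ≈ 3.1723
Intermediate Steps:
r = -847/267 (r = (17648 + 139)/(-14731 + 9124) = 17787/(-5607) = 17787*(-1/5607) = -847/267 ≈ -3.1723)
s = -47197648/14878041 (s = 1/(-27167 - 28556) - 847/267 = 1/(-55723) - 847/267 = -1/55723 - 847/267 = -47197648/14878041 ≈ -3.1723)
-s = -1*(-47197648/14878041) = 47197648/14878041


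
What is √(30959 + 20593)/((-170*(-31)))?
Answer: 6*√358/2635 ≈ 0.043084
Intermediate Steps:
√(30959 + 20593)/((-170*(-31))) = √51552/5270 = (12*√358)*(1/5270) = 6*√358/2635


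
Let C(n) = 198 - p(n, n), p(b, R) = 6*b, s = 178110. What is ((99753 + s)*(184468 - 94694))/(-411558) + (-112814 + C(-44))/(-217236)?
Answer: -225786590975359/3725217237 ≈ -60610.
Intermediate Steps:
C(n) = 198 - 6*n
((99753 + s)*(184468 - 94694))/(-411558) + (-112814 + C(-44))/(-217236) = ((99753 + 178110)*(184468 - 94694))/(-411558) + (-112814 + (198 - 6*(-44)))/(-217236) = (277863*89774)*(-1/411558) + (-112814 + (198 + 264))*(-1/217236) = 24944872962*(-1/411558) + (-112814 + 462)*(-1/217236) = -4157478827/68593 - 112352*(-1/217236) = -4157478827/68593 + 28088/54309 = -225786590975359/3725217237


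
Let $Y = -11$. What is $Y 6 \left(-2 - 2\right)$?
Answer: $264$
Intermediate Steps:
$Y 6 \left(-2 - 2\right) = \left(-11\right) 6 \left(-2 - 2\right) = \left(-66\right) \left(-4\right) = 264$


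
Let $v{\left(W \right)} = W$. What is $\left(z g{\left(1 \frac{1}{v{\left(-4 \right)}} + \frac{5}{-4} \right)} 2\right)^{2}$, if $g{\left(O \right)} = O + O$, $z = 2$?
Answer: $144$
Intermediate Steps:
$g{\left(O \right)} = 2 O$
$\left(z g{\left(1 \frac{1}{v{\left(-4 \right)}} + \frac{5}{-4} \right)} 2\right)^{2} = \left(2 \cdot 2 \left(1 \frac{1}{-4} + \frac{5}{-4}\right) 2\right)^{2} = \left(2 \cdot 2 \left(1 \left(- \frac{1}{4}\right) + 5 \left(- \frac{1}{4}\right)\right) 2\right)^{2} = \left(2 \cdot 2 \left(- \frac{1}{4} - \frac{5}{4}\right) 2\right)^{2} = \left(2 \cdot 2 \left(- \frac{3}{2}\right) 2\right)^{2} = \left(2 \left(-3\right) 2\right)^{2} = \left(\left(-6\right) 2\right)^{2} = \left(-12\right)^{2} = 144$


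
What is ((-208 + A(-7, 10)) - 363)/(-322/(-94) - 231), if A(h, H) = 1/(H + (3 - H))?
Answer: 10058/4011 ≈ 2.5076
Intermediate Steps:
A(h, H) = 1/3
((-208 + A(-7, 10)) - 363)/(-322/(-94) - 231) = ((-208 + 1/3) - 363)/(-322/(-94) - 231) = (-623/3 - 363)/(-322*(-1/94) - 231) = -1712/(3*(161/47 - 231)) = -1712/(3*(-10696/47)) = -1712/3*(-47/10696) = 10058/4011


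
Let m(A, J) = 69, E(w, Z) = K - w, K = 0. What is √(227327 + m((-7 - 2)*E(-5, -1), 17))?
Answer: 2*√56849 ≈ 476.86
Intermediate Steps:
E(w, Z) = -w (E(w, Z) = 0 - w = -w)
√(227327 + m((-7 - 2)*E(-5, -1), 17)) = √(227327 + 69) = √227396 = 2*√56849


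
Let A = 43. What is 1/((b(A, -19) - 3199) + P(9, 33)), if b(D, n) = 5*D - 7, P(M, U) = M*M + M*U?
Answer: -1/2613 ≈ -0.00038270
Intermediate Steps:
P(M, U) = M² + M*U
b(D, n) = -7 + 5*D
1/((b(A, -19) - 3199) + P(9, 33)) = 1/(((-7 + 5*43) - 3199) + 9*(9 + 33)) = 1/(((-7 + 215) - 3199) + 9*42) = 1/((208 - 3199) + 378) = 1/(-2991 + 378) = 1/(-2613) = -1/2613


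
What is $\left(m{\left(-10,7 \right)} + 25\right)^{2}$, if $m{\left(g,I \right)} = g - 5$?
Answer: $100$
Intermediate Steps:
$m{\left(g,I \right)} = -5 + g$
$\left(m{\left(-10,7 \right)} + 25\right)^{2} = \left(\left(-5 - 10\right) + 25\right)^{2} = \left(-15 + 25\right)^{2} = 10^{2} = 100$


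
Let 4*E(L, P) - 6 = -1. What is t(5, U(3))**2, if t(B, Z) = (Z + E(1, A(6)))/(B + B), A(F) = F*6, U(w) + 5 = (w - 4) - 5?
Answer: 1521/1600 ≈ 0.95062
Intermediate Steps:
U(w) = -14 + w (U(w) = -5 + ((w - 4) - 5) = -5 + ((-4 + w) - 5) = -5 + (-9 + w) = -14 + w)
A(F) = 6*F
E(L, P) = 5/4 (E(L, P) = 3/2 + (1/4)*(-1) = 3/2 - 1/4 = 5/4)
t(B, Z) = (5/4 + Z)/(2*B) (t(B, Z) = (Z + 5/4)/(B + B) = (5/4 + Z)/((2*B)) = (5/4 + Z)*(1/(2*B)) = (5/4 + Z)/(2*B))
t(5, U(3))**2 = ((1/8)*(5 + 4*(-14 + 3))/5)**2 = ((1/8)*(1/5)*(5 + 4*(-11)))**2 = ((1/8)*(1/5)*(5 - 44))**2 = ((1/8)*(1/5)*(-39))**2 = (-39/40)**2 = 1521/1600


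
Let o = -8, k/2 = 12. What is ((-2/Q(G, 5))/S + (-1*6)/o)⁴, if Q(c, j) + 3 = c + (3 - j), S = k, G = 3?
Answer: 130321/331776 ≈ 0.39280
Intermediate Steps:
k = 24 (k = 2*12 = 24)
S = 24
Q(c, j) = c - j (Q(c, j) = -3 + (c + (3 - j)) = -3 + (3 + c - j) = c - j)
((-2/Q(G, 5))/S + (-1*6)/o)⁴ = (-2/(3 - 1*5)/24 - 1*6/(-8))⁴ = (-2/(3 - 5)*(1/24) - 6*(-⅛))⁴ = (-2/(-2)*(1/24) + ¾)⁴ = (-2*(-½)*(1/24) + ¾)⁴ = (1*(1/24) + ¾)⁴ = (1/24 + ¾)⁴ = (19/24)⁴ = 130321/331776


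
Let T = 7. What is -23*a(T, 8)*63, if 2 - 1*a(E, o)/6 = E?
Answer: 43470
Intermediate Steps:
a(E, o) = 12 - 6*E
-23*a(T, 8)*63 = -23*(12 - 6*7)*63 = -23*(12 - 42)*63 = -23*(-30)*63 = 690*63 = 43470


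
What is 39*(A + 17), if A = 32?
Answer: 1911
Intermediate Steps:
39*(A + 17) = 39*(32 + 17) = 39*49 = 1911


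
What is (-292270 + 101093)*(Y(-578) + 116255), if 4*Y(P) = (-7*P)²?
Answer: -804622698768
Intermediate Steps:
Y(P) = 49*P²/4 (Y(P) = (-7*P)²/4 = (49*P²)/4 = 49*P²/4)
(-292270 + 101093)*(Y(-578) + 116255) = (-292270 + 101093)*((49/4)*(-578)² + 116255) = -191177*((49/4)*334084 + 116255) = -191177*(4092529 + 116255) = -191177*4208784 = -804622698768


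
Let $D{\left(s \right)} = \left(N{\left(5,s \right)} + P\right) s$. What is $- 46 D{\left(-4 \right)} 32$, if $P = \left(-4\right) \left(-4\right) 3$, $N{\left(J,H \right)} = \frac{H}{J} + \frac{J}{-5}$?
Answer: $\frac{1360128}{5} \approx 2.7203 \cdot 10^{5}$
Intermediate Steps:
$N{\left(J,H \right)} = - \frac{J}{5} + \frac{H}{J}$ ($N{\left(J,H \right)} = \frac{H}{J} + J \left(- \frac{1}{5}\right) = \frac{H}{J} - \frac{J}{5} = - \frac{J}{5} + \frac{H}{J}$)
$P = 48$ ($P = 16 \cdot 3 = 48$)
$D{\left(s \right)} = s \left(47 + \frac{s}{5}\right)$ ($D{\left(s \right)} = \left(\left(\left(- \frac{1}{5}\right) 5 + \frac{s}{5}\right) + 48\right) s = \left(\left(-1 + s \frac{1}{5}\right) + 48\right) s = \left(\left(-1 + \frac{s}{5}\right) + 48\right) s = \left(47 + \frac{s}{5}\right) s = s \left(47 + \frac{s}{5}\right)$)
$- 46 D{\left(-4 \right)} 32 = - 46 \cdot \frac{1}{5} \left(-4\right) \left(235 - 4\right) 32 = - 46 \cdot \frac{1}{5} \left(-4\right) 231 \cdot 32 = \left(-46\right) \left(- \frac{924}{5}\right) 32 = \frac{42504}{5} \cdot 32 = \frac{1360128}{5}$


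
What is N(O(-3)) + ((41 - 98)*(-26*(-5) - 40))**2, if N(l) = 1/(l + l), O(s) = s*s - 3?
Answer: 315802801/12 ≈ 2.6317e+7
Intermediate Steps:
O(s) = -3 + s**2 (O(s) = s**2 - 3 = -3 + s**2)
N(l) = 1/(2*l)
N(O(-3)) + ((41 - 98)*(-26*(-5) - 40))**2 = 1/(2*(-3 + (-3)**2)) + ((41 - 98)*(-26*(-5) - 40))**2 = 1/(2*(-3 + 9)) + (-57*(130 - 40))**2 = (1/2)/6 + (-57*90)**2 = (1/2)*(1/6) + (-5130)**2 = 1/12 + 26316900 = 315802801/12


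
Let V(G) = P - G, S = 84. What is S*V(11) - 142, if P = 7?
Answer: -478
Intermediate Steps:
V(G) = 7 - G
S*V(11) - 142 = 84*(7 - 1*11) - 142 = 84*(7 - 11) - 142 = 84*(-4) - 142 = -336 - 142 = -478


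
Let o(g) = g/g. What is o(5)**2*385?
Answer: 385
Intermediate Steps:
o(g) = 1
o(5)**2*385 = 1**2*385 = 1*385 = 385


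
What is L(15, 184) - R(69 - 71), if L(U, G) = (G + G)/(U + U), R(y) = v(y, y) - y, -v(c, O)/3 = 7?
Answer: 469/15 ≈ 31.267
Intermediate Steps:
v(c, O) = -21 (v(c, O) = -3*7 = -21)
R(y) = -21 - y
L(U, G) = G/U (L(U, G) = (2*G)/((2*U)) = (2*G)*(1/(2*U)) = G/U)
L(15, 184) - R(69 - 71) = 184/15 - (-21 - (69 - 71)) = 184*(1/15) - (-21 - 1*(-2)) = 184/15 - (-21 + 2) = 184/15 - 1*(-19) = 184/15 + 19 = 469/15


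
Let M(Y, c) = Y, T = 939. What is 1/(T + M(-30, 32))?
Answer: 1/909 ≈ 0.0011001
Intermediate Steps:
1/(T + M(-30, 32)) = 1/(939 - 30) = 1/909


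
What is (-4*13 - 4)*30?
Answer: -1680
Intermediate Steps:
(-4*13 - 4)*30 = (-52 - 4)*30 = -56*30 = -1680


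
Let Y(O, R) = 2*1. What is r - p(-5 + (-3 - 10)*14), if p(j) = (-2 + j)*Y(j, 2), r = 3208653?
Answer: 3209031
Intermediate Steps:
Y(O, R) = 2
p(j) = -4 + 2*j (p(j) = (-2 + j)*2 = -4 + 2*j)
r - p(-5 + (-3 - 10)*14) = 3208653 - (-4 + 2*(-5 + (-3 - 10)*14)) = 3208653 - (-4 + 2*(-5 - 13*14)) = 3208653 - (-4 + 2*(-5 - 182)) = 3208653 - (-4 + 2*(-187)) = 3208653 - (-4 - 374) = 3208653 - 1*(-378) = 3208653 + 378 = 3209031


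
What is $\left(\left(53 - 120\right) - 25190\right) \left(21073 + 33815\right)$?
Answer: $-1386306216$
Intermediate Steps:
$\left(\left(53 - 120\right) - 25190\right) \left(21073 + 33815\right) = \left(\left(53 - 120\right) - 25190\right) 54888 = \left(-67 - 25190\right) 54888 = \left(-25257\right) 54888 = -1386306216$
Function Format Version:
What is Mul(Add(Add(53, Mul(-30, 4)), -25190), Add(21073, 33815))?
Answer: -1386306216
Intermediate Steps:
Mul(Add(Add(53, Mul(-30, 4)), -25190), Add(21073, 33815)) = Mul(Add(Add(53, -120), -25190), 54888) = Mul(Add(-67, -25190), 54888) = Mul(-25257, 54888) = -1386306216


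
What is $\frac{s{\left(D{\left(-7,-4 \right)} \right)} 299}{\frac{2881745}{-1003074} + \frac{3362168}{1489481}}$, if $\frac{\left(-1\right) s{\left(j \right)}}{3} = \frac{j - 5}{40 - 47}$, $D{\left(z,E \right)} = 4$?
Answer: $\frac{14727159550998}{70753932301} \approx 208.15$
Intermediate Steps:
$s{\left(j \right)} = - \frac{15}{7} + \frac{3 j}{7}$ ($s{\left(j \right)} = - 3 \frac{j - 5}{40 - 47} = - 3 \frac{-5 + j}{-7} = - 3 \left(-5 + j\right) \left(- \frac{1}{7}\right) = - 3 \left(\frac{5}{7} - \frac{j}{7}\right) = - \frac{15}{7} + \frac{3 j}{7}$)
$\frac{s{\left(D{\left(-7,-4 \right)} \right)} 299}{\frac{2881745}{-1003074} + \frac{3362168}{1489481}} = \frac{\left(- \frac{15}{7} + \frac{3}{7} \cdot 4\right) 299}{\frac{2881745}{-1003074} + \frac{3362168}{1489481}} = \frac{\left(- \frac{15}{7} + \frac{12}{7}\right) 299}{2881745 \left(- \frac{1}{1003074}\right) + 3362168 \cdot \frac{1}{1489481}} = \frac{\left(- \frac{3}{7}\right) 299}{- \frac{2881745}{1003074} + \frac{3362168}{1489481}} = - \frac{897}{7 \left(- \frac{919801119913}{1494059664594}\right)} = \left(- \frac{897}{7}\right) \left(- \frac{1494059664594}{919801119913}\right) = \frac{14727159550998}{70753932301}$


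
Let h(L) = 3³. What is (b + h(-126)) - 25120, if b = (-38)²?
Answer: -23649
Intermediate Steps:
h(L) = 27
b = 1444
(b + h(-126)) - 25120 = (1444 + 27) - 25120 = 1471 - 25120 = -23649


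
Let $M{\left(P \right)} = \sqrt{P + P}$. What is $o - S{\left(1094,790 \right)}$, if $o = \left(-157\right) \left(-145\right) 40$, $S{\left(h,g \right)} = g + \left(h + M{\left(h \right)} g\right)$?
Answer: $908716 - 1580 \sqrt{547} \approx 8.7176 \cdot 10^{5}$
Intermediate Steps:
$M{\left(P \right)} = \sqrt{2} \sqrt{P}$ ($M{\left(P \right)} = \sqrt{2 P} = \sqrt{2} \sqrt{P}$)
$S{\left(h,g \right)} = g + h + g \sqrt{2} \sqrt{h}$ ($S{\left(h,g \right)} = g + \left(h + \sqrt{2} \sqrt{h} g\right) = g + \left(h + g \sqrt{2} \sqrt{h}\right) = g + h + g \sqrt{2} \sqrt{h}$)
$o = 910600$ ($o = 22765 \cdot 40 = 910600$)
$o - S{\left(1094,790 \right)} = 910600 - \left(790 + 1094 + 790 \sqrt{2} \sqrt{1094}\right) = 910600 - \left(790 + 1094 + 1580 \sqrt{547}\right) = 910600 - \left(1884 + 1580 \sqrt{547}\right) = 908716 - 1580 \sqrt{547}$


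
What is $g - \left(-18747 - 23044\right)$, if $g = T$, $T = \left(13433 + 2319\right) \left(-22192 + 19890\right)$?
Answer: $-36219313$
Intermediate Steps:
$T = -36261104$ ($T = 15752 \left(-2302\right) = -36261104$)
$g = -36261104$
$g - \left(-18747 - 23044\right) = -36261104 - \left(-18747 - 23044\right) = -36261104 - -41791 = -36261104 + 41791 = -36219313$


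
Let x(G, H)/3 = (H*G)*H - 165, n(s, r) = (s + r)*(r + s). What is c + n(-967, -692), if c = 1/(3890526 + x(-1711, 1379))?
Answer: 26854647609479381/9757233222 ≈ 2.7523e+6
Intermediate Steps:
n(s, r) = (r + s)² (n(s, r) = (r + s)*(r + s) = (r + s)²)
x(G, H) = -495 + 3*G*H² (x(G, H) = 3*((H*G)*H - 165) = 3*((G*H)*H - 165) = 3*(G*H² - 165) = 3*(-165 + G*H²) = -495 + 3*G*H²)
c = -1/9757233222 (c = 1/(3890526 + (-495 + 3*(-1711)*1379²)) = 1/(3890526 + (-495 + 3*(-1711)*1901641)) = 1/(3890526 + (-495 - 9761123253)) = 1/(3890526 - 9761123748) = 1/(-9757233222) = -1/9757233222 ≈ -1.0249e-10)
c + n(-967, -692) = -1/9757233222 + (-692 - 967)² = -1/9757233222 + (-1659)² = -1/9757233222 + 2752281 = 26854647609479381/9757233222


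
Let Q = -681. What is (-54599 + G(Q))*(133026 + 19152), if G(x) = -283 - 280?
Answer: -8394442836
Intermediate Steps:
G(x) = -563
(-54599 + G(Q))*(133026 + 19152) = (-54599 - 563)*(133026 + 19152) = -55162*152178 = -8394442836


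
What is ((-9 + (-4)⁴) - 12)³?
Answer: 12977875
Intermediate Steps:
((-9 + (-4)⁴) - 12)³ = ((-9 + 256) - 12)³ = (247 - 12)³ = 235³ = 12977875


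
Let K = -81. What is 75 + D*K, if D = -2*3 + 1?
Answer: 480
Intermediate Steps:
D = -5 (D = -6 + 1 = -5)
75 + D*K = 75 - 5*(-81) = 75 + 405 = 480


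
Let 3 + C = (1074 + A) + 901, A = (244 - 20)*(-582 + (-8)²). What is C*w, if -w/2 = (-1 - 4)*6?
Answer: -6843600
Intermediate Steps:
A = -116032 (A = 224*(-582 + 64) = 224*(-518) = -116032)
w = 60 (w = -2*(-1 - 4)*6 = -(-10)*6 = -2*(-30) = 60)
C = -114060 (C = -3 + ((1074 - 116032) + 901) = -3 + (-114958 + 901) = -3 - 114057 = -114060)
C*w = -114060*60 = -6843600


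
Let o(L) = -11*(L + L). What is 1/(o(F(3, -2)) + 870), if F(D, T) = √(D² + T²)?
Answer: 435/375304 + 11*√13/375304 ≈ 0.0012647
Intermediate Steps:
o(L) = -22*L
1/(o(F(3, -2)) + 870) = 1/(-22*√(3² + (-2)²) + 870) = 1/(-22*√(9 + 4) + 870) = 1/(-22*√13 + 870) = 1/(870 - 22*√13)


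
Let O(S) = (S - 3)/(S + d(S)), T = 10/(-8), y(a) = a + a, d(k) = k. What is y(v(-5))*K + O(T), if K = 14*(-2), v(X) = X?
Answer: 2817/10 ≈ 281.70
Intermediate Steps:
K = -28
y(a) = 2*a
T = -5/4 (T = 10*(-⅛) = -5/4 ≈ -1.2500)
O(S) = (-3 + S)/(2*S) (O(S) = (S - 3)/(S + S) = (-3 + S)/((2*S)) = (-3 + S)*(1/(2*S)) = (-3 + S)/(2*S))
y(v(-5))*K + O(T) = (2*(-5))*(-28) + (-3 - 5/4)/(2*(-5/4)) = -10*(-28) + (½)*(-⅘)*(-17/4) = 280 + 17/10 = 2817/10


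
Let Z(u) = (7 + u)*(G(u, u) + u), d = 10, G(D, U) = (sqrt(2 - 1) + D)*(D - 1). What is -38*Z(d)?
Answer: -70414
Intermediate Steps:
G(D, U) = (1 + D)*(-1 + D) (G(D, U) = (sqrt(1) + D)*(-1 + D) = (1 + D)*(-1 + D))
Z(u) = (7 + u)*(-1 + u + u**2) (Z(u) = (7 + u)*((-1 + u**2) + u) = (7 + u)*(-1 + u + u**2))
-38*Z(d) = -38*(-7 + 10**3 + 6*10 + 8*10**2) = -38*(-7 + 1000 + 60 + 8*100) = -38*(-7 + 1000 + 60 + 800) = -38*1853 = -70414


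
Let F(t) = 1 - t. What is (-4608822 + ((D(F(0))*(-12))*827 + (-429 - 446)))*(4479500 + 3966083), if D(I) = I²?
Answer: -39015392584043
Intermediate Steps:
(-4608822 + ((D(F(0))*(-12))*827 + (-429 - 446)))*(4479500 + 3966083) = (-4608822 + (((1 - 1*0)²*(-12))*827 + (-429 - 446)))*(4479500 + 3966083) = (-4608822 + (((1 + 0)²*(-12))*827 - 875))*8445583 = (-4608822 + ((1²*(-12))*827 - 875))*8445583 = (-4608822 + ((1*(-12))*827 - 875))*8445583 = (-4608822 + (-12*827 - 875))*8445583 = (-4608822 + (-9924 - 875))*8445583 = (-4608822 - 10799)*8445583 = -4619621*8445583 = -39015392584043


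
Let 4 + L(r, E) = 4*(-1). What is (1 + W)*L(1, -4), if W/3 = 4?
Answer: -104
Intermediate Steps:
L(r, E) = -8 (L(r, E) = -4 + 4*(-1) = -4 - 4 = -8)
W = 12 (W = 3*4 = 12)
(1 + W)*L(1, -4) = (1 + 12)*(-8) = 13*(-8) = -104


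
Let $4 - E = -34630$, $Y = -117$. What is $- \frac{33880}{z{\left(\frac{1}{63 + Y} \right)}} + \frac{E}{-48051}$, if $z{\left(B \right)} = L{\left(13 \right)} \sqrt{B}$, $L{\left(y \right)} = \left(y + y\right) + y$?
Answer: $- \frac{34634}{48051} + \frac{33880 i \sqrt{6}}{13} \approx -0.72078 + 6383.8 i$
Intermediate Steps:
$E = 34634$ ($E = 4 - -34630 = 4 + 34630 = 34634$)
$L{\left(y \right)} = 3 y$ ($L{\left(y \right)} = 2 y + y = 3 y$)
$z{\left(B \right)} = 39 \sqrt{B}$ ($z{\left(B \right)} = 3 \cdot 13 \sqrt{B} = 39 \sqrt{B}$)
$- \frac{33880}{z{\left(\frac{1}{63 + Y} \right)}} + \frac{E}{-48051} = - \frac{33880}{39 \sqrt{\frac{1}{63 - 117}}} + \frac{34634}{-48051} = - \frac{33880}{39 \sqrt{\frac{1}{-54}}} + 34634 \left(- \frac{1}{48051}\right) = - \frac{33880}{39 \sqrt{- \frac{1}{54}}} - \frac{34634}{48051} = - \frac{33880}{39 \frac{i \sqrt{6}}{18}} - \frac{34634}{48051} = - \frac{33880}{\frac{13}{6} i \sqrt{6}} - \frac{34634}{48051} = - 33880 \left(- \frac{i \sqrt{6}}{13}\right) - \frac{34634}{48051} = \frac{33880 i \sqrt{6}}{13} - \frac{34634}{48051} = - \frac{34634}{48051} + \frac{33880 i \sqrt{6}}{13}$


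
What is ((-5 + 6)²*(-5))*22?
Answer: -110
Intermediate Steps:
((-5 + 6)²*(-5))*22 = (1²*(-5))*22 = (1*(-5))*22 = -5*22 = -110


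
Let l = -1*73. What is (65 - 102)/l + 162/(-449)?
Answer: 4787/32777 ≈ 0.14605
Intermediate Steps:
l = -73
(65 - 102)/l + 162/(-449) = (65 - 102)/(-73) + 162/(-449) = -37*(-1/73) + 162*(-1/449) = 37/73 - 162/449 = 4787/32777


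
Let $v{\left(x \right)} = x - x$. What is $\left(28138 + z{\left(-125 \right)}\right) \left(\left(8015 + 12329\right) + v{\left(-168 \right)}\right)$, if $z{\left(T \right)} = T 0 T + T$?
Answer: $569896472$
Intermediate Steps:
$z{\left(T \right)} = T$ ($z{\left(T \right)} = T 0 + T = 0 + T = T$)
$v{\left(x \right)} = 0$
$\left(28138 + z{\left(-125 \right)}\right) \left(\left(8015 + 12329\right) + v{\left(-168 \right)}\right) = \left(28138 - 125\right) \left(\left(8015 + 12329\right) + 0\right) = 28013 \left(20344 + 0\right) = 28013 \cdot 20344 = 569896472$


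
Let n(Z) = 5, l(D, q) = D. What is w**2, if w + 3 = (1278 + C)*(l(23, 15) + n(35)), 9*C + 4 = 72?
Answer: 104932588489/81 ≈ 1.2955e+9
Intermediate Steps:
C = 68/9 (C = -4/9 + (1/9)*72 = -4/9 + 8 = 68/9 ≈ 7.5556)
w = 323933/9 (w = -3 + (1278 + 68/9)*(23 + 5) = -3 + (11570/9)*28 = -3 + 323960/9 = 323933/9 ≈ 35993.)
w**2 = (323933/9)**2 = 104932588489/81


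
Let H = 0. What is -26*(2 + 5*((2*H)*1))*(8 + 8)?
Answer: -832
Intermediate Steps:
-26*(2 + 5*((2*H)*1))*(8 + 8) = -26*(2 + 5*((2*0)*1))*(8 + 8) = -26*(2 + 5*(0*1))*16 = -26*(2 + 5*0)*16 = -26*(2 + 0)*16 = -52*16 = -26*32 = -832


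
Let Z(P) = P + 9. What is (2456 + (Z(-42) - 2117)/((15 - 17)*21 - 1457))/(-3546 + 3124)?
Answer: -1841847/316289 ≈ -5.8233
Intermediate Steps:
Z(P) = 9 + P
(2456 + (Z(-42) - 2117)/((15 - 17)*21 - 1457))/(-3546 + 3124) = (2456 + ((9 - 42) - 2117)/((15 - 17)*21 - 1457))/(-3546 + 3124) = (2456 + (-33 - 2117)/(-2*21 - 1457))/(-422) = (2456 - 2150/(-42 - 1457))*(-1/422) = (2456 - 2150/(-1499))*(-1/422) = (2456 - 2150*(-1/1499))*(-1/422) = (2456 + 2150/1499)*(-1/422) = (3683694/1499)*(-1/422) = -1841847/316289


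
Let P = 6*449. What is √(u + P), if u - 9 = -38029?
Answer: I*√35326 ≈ 187.95*I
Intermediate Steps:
u = -38020 (u = 9 - 38029 = -38020)
P = 2694
√(u + P) = √(-38020 + 2694) = √(-35326) = I*√35326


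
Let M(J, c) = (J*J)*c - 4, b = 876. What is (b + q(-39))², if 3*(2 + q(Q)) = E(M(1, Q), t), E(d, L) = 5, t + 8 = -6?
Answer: 6901129/9 ≈ 7.6679e+5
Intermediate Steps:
t = -14 (t = -8 - 6 = -14)
M(J, c) = -4 + c*J² (M(J, c) = J²*c - 4 = c*J² - 4 = -4 + c*J²)
q(Q) = -⅓ (q(Q) = -2 + (⅓)*5 = -2 + 5/3 = -⅓)
(b + q(-39))² = (876 - ⅓)² = (2627/3)² = 6901129/9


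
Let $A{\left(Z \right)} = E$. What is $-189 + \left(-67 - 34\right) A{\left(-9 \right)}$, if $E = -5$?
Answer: $316$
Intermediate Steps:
$A{\left(Z \right)} = -5$
$-189 + \left(-67 - 34\right) A{\left(-9 \right)} = -189 + \left(-67 - 34\right) \left(-5\right) = -189 - -505 = -189 + 505 = 316$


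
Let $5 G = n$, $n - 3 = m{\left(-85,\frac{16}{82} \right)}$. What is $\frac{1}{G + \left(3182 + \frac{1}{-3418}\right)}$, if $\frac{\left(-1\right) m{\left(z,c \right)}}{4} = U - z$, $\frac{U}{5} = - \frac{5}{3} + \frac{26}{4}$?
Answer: $\frac{51270}{158694307} \approx 0.00032307$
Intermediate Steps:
$U = \frac{145}{6}$ ($U = 5 \left(- \frac{5}{3} + \frac{26}{4}\right) = 5 \left(\left(-5\right) \frac{1}{3} + 26 \cdot \frac{1}{4}\right) = 5 \left(- \frac{5}{3} + \frac{13}{2}\right) = 5 \cdot \frac{29}{6} = \frac{145}{6} \approx 24.167$)
$m{\left(z,c \right)} = - \frac{290}{3} + 4 z$ ($m{\left(z,c \right)} = - 4 \left(\frac{145}{6} - z\right) = - \frac{290}{3} + 4 z$)
$n = - \frac{1301}{3}$ ($n = 3 + \left(- \frac{290}{3} + 4 \left(-85\right)\right) = 3 - \frac{1310}{3} = - \frac{1301}{3} \approx -433.67$)
$G = - \frac{1301}{15}$ ($G = \frac{1}{5} \left(- \frac{1301}{3}\right) = - \frac{1301}{15} \approx -86.733$)
$\frac{1}{G + \left(3182 + \frac{1}{-3418}\right)} = \frac{1}{- \frac{1301}{15} + \left(3182 + \frac{1}{-3418}\right)} = \frac{1}{- \frac{1301}{15} + \left(3182 - \frac{1}{3418}\right)} = \frac{1}{- \frac{1301}{15} + \frac{10876075}{3418}} = \frac{1}{\frac{158694307}{51270}} = \frac{51270}{158694307}$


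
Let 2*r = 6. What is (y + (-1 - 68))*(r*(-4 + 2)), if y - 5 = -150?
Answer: 1284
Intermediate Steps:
r = 3 (r = (½)*6 = 3)
y = -145 (y = 5 - 150 = -145)
(y + (-1 - 68))*(r*(-4 + 2)) = (-145 + (-1 - 68))*(3*(-4 + 2)) = (-145 - 69)*(3*(-2)) = -214*(-6) = 1284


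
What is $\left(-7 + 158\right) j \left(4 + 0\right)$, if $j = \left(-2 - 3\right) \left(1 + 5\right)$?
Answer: $-18120$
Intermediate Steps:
$j = -30$ ($j = \left(-5\right) 6 = -30$)
$\left(-7 + 158\right) j \left(4 + 0\right) = \left(-7 + 158\right) \left(- 30 \left(4 + 0\right)\right) = 151 \left(\left(-30\right) 4\right) = 151 \left(-120\right) = -18120$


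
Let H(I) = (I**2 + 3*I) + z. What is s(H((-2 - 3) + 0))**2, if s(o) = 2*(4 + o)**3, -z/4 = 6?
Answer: 4000000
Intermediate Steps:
z = -24 (z = -4*6 = -24)
H(I) = -24 + I**2 + 3*I (H(I) = (I**2 + 3*I) - 24 = -24 + I**2 + 3*I)
s(H((-2 - 3) + 0))**2 = (2*(4 + (-24 + ((-2 - 3) + 0)**2 + 3*((-2 - 3) + 0)))**3)**2 = (2*(4 + (-24 + (-5 + 0)**2 + 3*(-5 + 0)))**3)**2 = (2*(4 + (-24 + (-5)**2 + 3*(-5)))**3)**2 = (2*(4 + (-24 + 25 - 15))**3)**2 = (2*(4 - 14)**3)**2 = (2*(-10)**3)**2 = (2*(-1000))**2 = (-2000)**2 = 4000000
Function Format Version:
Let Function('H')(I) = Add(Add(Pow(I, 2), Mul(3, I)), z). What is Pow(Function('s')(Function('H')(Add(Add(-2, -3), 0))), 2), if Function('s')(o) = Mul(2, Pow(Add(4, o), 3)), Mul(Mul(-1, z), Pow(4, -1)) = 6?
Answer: 4000000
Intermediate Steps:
z = -24 (z = Mul(-4, 6) = -24)
Function('H')(I) = Add(-24, Pow(I, 2), Mul(3, I)) (Function('H')(I) = Add(Add(Pow(I, 2), Mul(3, I)), -24) = Add(-24, Pow(I, 2), Mul(3, I)))
Pow(Function('s')(Function('H')(Add(Add(-2, -3), 0))), 2) = Pow(Mul(2, Pow(Add(4, Add(-24, Pow(Add(Add(-2, -3), 0), 2), Mul(3, Add(Add(-2, -3), 0)))), 3)), 2) = Pow(Mul(2, Pow(Add(4, Add(-24, Pow(Add(-5, 0), 2), Mul(3, Add(-5, 0)))), 3)), 2) = Pow(Mul(2, Pow(Add(4, Add(-24, Pow(-5, 2), Mul(3, -5))), 3)), 2) = Pow(Mul(2, Pow(Add(4, Add(-24, 25, -15)), 3)), 2) = Pow(Mul(2, Pow(Add(4, -14), 3)), 2) = Pow(Mul(2, Pow(-10, 3)), 2) = Pow(Mul(2, -1000), 2) = Pow(-2000, 2) = 4000000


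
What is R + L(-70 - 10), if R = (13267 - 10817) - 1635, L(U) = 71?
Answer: 886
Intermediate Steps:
R = 815 (R = 2450 - 1635 = 815)
R + L(-70 - 10) = 815 + 71 = 886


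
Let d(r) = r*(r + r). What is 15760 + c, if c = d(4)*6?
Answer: 15952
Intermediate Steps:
d(r) = 2*r² (d(r) = r*(2*r) = 2*r²)
c = 192 (c = (2*4²)*6 = (2*16)*6 = 32*6 = 192)
15760 + c = 15760 + 192 = 15952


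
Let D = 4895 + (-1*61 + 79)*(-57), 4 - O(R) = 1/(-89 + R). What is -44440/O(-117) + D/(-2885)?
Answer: -96052103/8655 ≈ -11098.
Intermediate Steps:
O(R) = 4 - 1/(-89 + R)
D = 3869 (D = 4895 + (-61 + 79)*(-57) = 4895 + 18*(-57) = 4895 - 1026 = 3869)
-44440/O(-117) + D/(-2885) = -44440*(-89 - 117)/(-357 + 4*(-117)) + 3869/(-2885) = -44440*(-206/(-357 - 468)) + 3869*(-1/2885) = -44440/((-1/206*(-825))) - 3869/2885 = -44440/825/206 - 3869/2885 = -44440*206/825 - 3869/2885 = -166448/15 - 3869/2885 = -96052103/8655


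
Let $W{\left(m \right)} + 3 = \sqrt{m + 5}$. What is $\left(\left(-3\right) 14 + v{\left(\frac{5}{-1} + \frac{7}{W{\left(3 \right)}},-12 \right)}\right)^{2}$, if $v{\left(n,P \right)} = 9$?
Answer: $1089$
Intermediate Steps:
$W{\left(m \right)} = -3 + \sqrt{5 + m}$ ($W{\left(m \right)} = -3 + \sqrt{m + 5} = -3 + \sqrt{5 + m}$)
$\left(\left(-3\right) 14 + v{\left(\frac{5}{-1} + \frac{7}{W{\left(3 \right)}},-12 \right)}\right)^{2} = \left(\left(-3\right) 14 + 9\right)^{2} = \left(-42 + 9\right)^{2} = \left(-33\right)^{2} = 1089$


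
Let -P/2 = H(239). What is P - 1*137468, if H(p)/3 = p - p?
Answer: -137468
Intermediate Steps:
H(p) = 0 (H(p) = 3*(p - p) = 3*0 = 0)
P = 0 (P = -2*0 = 0)
P - 1*137468 = 0 - 1*137468 = 0 - 137468 = -137468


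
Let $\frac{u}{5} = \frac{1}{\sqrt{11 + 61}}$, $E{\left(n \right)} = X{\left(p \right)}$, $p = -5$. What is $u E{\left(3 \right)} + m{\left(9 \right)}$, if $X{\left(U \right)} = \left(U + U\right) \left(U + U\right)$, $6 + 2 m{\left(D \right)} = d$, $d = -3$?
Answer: $- \frac{9}{2} + \frac{125 \sqrt{2}}{3} \approx 54.426$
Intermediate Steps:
$m{\left(D \right)} = - \frac{9}{2}$ ($m{\left(D \right)} = -3 + \frac{1}{2} \left(-3\right) = -3 - \frac{3}{2} = - \frac{9}{2}$)
$X{\left(U \right)} = 4 U^{2}$ ($X{\left(U \right)} = 2 U 2 U = 4 U^{2}$)
$E{\left(n \right)} = 100$ ($E{\left(n \right)} = 4 \left(-5\right)^{2} = 4 \cdot 25 = 100$)
$u = \frac{5 \sqrt{2}}{12}$ ($u = \frac{5}{\sqrt{11 + 61}} = \frac{5}{\sqrt{72}} = \frac{5}{6 \sqrt{2}} = 5 \frac{\sqrt{2}}{12} = \frac{5 \sqrt{2}}{12} \approx 0.58926$)
$u E{\left(3 \right)} + m{\left(9 \right)} = \frac{5 \sqrt{2}}{12} \cdot 100 - \frac{9}{2} = \frac{125 \sqrt{2}}{3} - \frac{9}{2} = - \frac{9}{2} + \frac{125 \sqrt{2}}{3}$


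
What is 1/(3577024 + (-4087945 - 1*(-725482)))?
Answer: 1/214561 ≈ 4.6607e-6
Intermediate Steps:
1/(3577024 + (-4087945 - 1*(-725482))) = 1/(3577024 + (-4087945 + 725482)) = 1/(3577024 - 3362463) = 1/214561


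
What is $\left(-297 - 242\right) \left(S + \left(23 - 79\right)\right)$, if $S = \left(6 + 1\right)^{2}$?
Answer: $3773$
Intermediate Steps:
$S = 49$ ($S = 7^{2} = 49$)
$\left(-297 - 242\right) \left(S + \left(23 - 79\right)\right) = \left(-297 - 242\right) \left(49 + \left(23 - 79\right)\right) = - 539 \left(49 - 56\right) = \left(-539\right) \left(-7\right) = 3773$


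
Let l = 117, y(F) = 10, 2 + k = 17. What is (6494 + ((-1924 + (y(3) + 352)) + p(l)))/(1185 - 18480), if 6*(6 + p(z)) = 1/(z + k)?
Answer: -3901393/13697640 ≈ -0.28482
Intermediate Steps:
k = 15 (k = -2 + 17 = 15)
p(z) = -6 + 1/(6*(15 + z)) (p(z) = -6 + 1/(6*(z + 15)) = -6 + 1/(6*(15 + z)))
(6494 + ((-1924 + (y(3) + 352)) + p(l)))/(1185 - 18480) = (6494 + ((-1924 + (10 + 352)) + (-539 - 36*117)/(6*(15 + 117))))/(1185 - 18480) = (6494 + ((-1924 + 362) + (⅙)*(-539 - 4212)/132))/(-17295) = (6494 + (-1562 + (⅙)*(1/132)*(-4751)))*(-1/17295) = (6494 + (-1562 - 4751/792))*(-1/17295) = (6494 - 1241855/792)*(-1/17295) = (3901393/792)*(-1/17295) = -3901393/13697640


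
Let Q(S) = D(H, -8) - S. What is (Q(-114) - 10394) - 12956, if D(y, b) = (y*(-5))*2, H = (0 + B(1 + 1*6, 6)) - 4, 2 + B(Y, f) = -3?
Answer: -23146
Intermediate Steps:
B(Y, f) = -5 (B(Y, f) = -2 - 3 = -5)
H = -9 (H = (0 - 5) - 4 = -5 - 4 = -9)
D(y, b) = -10*y (D(y, b) = -5*y*2 = -10*y)
Q(S) = 90 - S (Q(S) = -10*(-9) - S = 90 - S)
(Q(-114) - 10394) - 12956 = ((90 - 1*(-114)) - 10394) - 12956 = ((90 + 114) - 10394) - 12956 = (204 - 10394) - 12956 = -10190 - 12956 = -23146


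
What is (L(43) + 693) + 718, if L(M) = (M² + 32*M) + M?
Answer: 4679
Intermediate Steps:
L(M) = M² + 33*M
(L(43) + 693) + 718 = (43*(33 + 43) + 693) + 718 = (43*76 + 693) + 718 = (3268 + 693) + 718 = 3961 + 718 = 4679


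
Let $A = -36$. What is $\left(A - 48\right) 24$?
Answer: $-2016$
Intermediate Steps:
$\left(A - 48\right) 24 = \left(-36 - 48\right) 24 = \left(-84\right) 24 = -2016$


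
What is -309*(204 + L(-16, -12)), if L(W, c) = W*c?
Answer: -122364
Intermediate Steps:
-309*(204 + L(-16, -12)) = -309*(204 - 16*(-12)) = -309*(204 + 192) = -309*396 = -122364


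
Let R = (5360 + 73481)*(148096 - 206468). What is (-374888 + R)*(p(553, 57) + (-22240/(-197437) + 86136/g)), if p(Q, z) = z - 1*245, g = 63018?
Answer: 197796255348244087360/230408979 ≈ 8.5846e+11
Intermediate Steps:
R = -4602106852 (R = 78841*(-58372) = -4602106852)
p(Q, z) = -245 + z (p(Q, z) = z - 245 = -245 + z)
(-374888 + R)*(p(553, 57) + (-22240/(-197437) + 86136/g)) = (-374888 - 4602106852)*((-245 + 57) + (-22240/(-197437) + 86136/63018)) = -4602481740*(-188 + (-22240*(-1/197437) + 86136*(1/63018))) = -4602481740*(-188 + (22240/197437 + 14356/10503)) = -4602481740*(-188 + 3067992292/2073680811) = -4602481740*(-386784000176/2073680811) = 197796255348244087360/230408979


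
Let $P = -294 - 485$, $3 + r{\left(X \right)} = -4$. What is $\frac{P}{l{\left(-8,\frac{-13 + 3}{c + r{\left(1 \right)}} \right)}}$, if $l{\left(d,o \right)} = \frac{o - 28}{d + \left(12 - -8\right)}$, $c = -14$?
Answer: $\frac{98154}{289} \approx 339.63$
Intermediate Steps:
$r{\left(X \right)} = -7$ ($r{\left(X \right)} = -3 - 4 = -7$)
$P = -779$
$l{\left(d,o \right)} = \frac{-28 + o}{20 + d}$ ($l{\left(d,o \right)} = \frac{-28 + o}{d + \left(12 + 8\right)} = \frac{-28 + o}{d + 20} = \frac{-28 + o}{20 + d}$)
$\frac{P}{l{\left(-8,\frac{-13 + 3}{c + r{\left(1 \right)}} \right)}} = - \frac{779}{\frac{1}{20 - 8} \left(-28 + \frac{-13 + 3}{-14 - 7}\right)} = - \frac{779}{\frac{1}{12} \left(-28 - \frac{10}{-21}\right)} = - \frac{779}{\frac{1}{12} \left(-28 - - \frac{10}{21}\right)} = - \frac{779}{\frac{1}{12} \left(-28 + \frac{10}{21}\right)} = - \frac{779}{\frac{1}{12} \left(- \frac{578}{21}\right)} = - \frac{779}{- \frac{289}{126}} = \left(-779\right) \left(- \frac{126}{289}\right) = \frac{98154}{289}$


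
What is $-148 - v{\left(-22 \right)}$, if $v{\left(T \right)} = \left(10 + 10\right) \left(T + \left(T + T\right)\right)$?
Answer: $1172$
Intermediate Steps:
$v{\left(T \right)} = 60 T$ ($v{\left(T \right)} = 20 \left(T + 2 T\right) = 20 \cdot 3 T = 60 T$)
$-148 - v{\left(-22 \right)} = -148 - 60 \left(-22\right) = -148 - -1320 = -148 + 1320 = 1172$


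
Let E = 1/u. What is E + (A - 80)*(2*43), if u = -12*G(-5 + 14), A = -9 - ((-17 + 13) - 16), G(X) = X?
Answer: -640873/108 ≈ -5934.0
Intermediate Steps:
A = 11 (A = -9 - (-4 - 16) = -9 - 1*(-20) = -9 + 20 = 11)
u = -108 (u = -12*(-5 + 14) = -12*9 = -108)
E = -1/108 (E = 1/(-108) = -1/108 ≈ -0.0092593)
E + (A - 80)*(2*43) = -1/108 + (11 - 80)*(2*43) = -1/108 - 69*86 = -1/108 - 5934 = -640873/108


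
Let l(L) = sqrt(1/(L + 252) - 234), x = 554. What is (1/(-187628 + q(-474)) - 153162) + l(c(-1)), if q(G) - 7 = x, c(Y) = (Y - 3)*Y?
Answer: -28651555855/187067 + I*sqrt(59903)/16 ≈ -1.5316e+5 + 15.297*I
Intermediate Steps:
c(Y) = Y*(-3 + Y) (c(Y) = (-3 + Y)*Y = Y*(-3 + Y))
q(G) = 561 (q(G) = 7 + 554 = 561)
l(L) = sqrt(-234 + 1/(252 + L)) (l(L) = sqrt(1/(252 + L) - 234) = sqrt(-234 + 1/(252 + L)))
(1/(-187628 + q(-474)) - 153162) + l(c(-1)) = (1/(-187628 + 561) - 153162) + sqrt((-58967 - (-234)*(-3 - 1))/(252 - (-3 - 1))) = (1/(-187067) - 153162) + sqrt((-58967 - (-234)*(-4))/(252 - 1*(-4))) = (-1/187067 - 153162) + sqrt((-58967 - 234*4)/(252 + 4)) = -28651555855/187067 + sqrt((-58967 - 936)/256) = -28651555855/187067 + sqrt((1/256)*(-59903)) = -28651555855/187067 + sqrt(-59903/256) = -28651555855/187067 + I*sqrt(59903)/16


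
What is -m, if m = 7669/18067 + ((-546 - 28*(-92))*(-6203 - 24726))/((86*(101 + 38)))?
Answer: 567130319032/107986459 ≈ 5251.9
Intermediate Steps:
m = -567130319032/107986459 (m = 7669*(1/18067) + ((-546 + 2576)*(-30929))/((86*139)) = 7669/18067 + (2030*(-30929))/11954 = 7669/18067 - 62785870*1/11954 = 7669/18067 - 31392935/5977 = -567130319032/107986459 ≈ -5251.9)
-m = -1*(-567130319032/107986459) = 567130319032/107986459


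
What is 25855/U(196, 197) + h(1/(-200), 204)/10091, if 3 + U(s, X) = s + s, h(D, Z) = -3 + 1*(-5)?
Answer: 260899693/3925399 ≈ 66.464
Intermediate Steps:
h(D, Z) = -8 (h(D, Z) = -3 - 5 = -8)
U(s, X) = -3 + 2*s (U(s, X) = -3 + (s + s) = -3 + 2*s)
25855/U(196, 197) + h(1/(-200), 204)/10091 = 25855/(-3 + 2*196) - 8/10091 = 25855/(-3 + 392) - 8*1/10091 = 25855/389 - 8/10091 = 260899693/3925399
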